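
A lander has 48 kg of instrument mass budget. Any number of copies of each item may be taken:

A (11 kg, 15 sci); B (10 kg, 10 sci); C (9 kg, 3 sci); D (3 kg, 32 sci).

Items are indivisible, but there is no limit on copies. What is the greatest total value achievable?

512 sci

Best value-per-unit is D at 32/3, and filling with it alone uses mass 16×3=48. No mix of the others beats 16×32 = 512.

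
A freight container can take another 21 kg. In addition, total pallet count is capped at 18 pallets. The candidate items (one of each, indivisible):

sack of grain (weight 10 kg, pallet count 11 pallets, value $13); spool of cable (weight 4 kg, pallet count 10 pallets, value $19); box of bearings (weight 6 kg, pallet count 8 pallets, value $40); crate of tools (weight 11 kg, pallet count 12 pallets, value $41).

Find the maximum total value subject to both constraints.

Feasible sets respecting both limits:
- spool of cable+box of bearings: weight 10, pallet count 18, value 59
- crate of tools: weight 11, pallet count 12, value 41
- box of bearings: weight 6, pallet count 8, value 40
Best: $59.

$59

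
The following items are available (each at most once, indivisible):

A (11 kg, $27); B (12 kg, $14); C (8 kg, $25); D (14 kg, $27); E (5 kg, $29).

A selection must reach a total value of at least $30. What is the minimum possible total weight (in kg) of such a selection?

13

Subsets with value ≥ 30, sorted by total weight:
- C+E: weight 13, value 54
- A+E: weight 16, value 56
Minimum weight: 13 kg.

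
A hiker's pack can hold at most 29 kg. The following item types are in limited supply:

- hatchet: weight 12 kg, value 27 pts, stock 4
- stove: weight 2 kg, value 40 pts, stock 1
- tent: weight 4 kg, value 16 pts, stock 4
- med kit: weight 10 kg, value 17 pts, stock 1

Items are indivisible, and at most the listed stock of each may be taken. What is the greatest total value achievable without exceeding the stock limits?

Best selections within weight 29 and stock limits:
- 1×stove + 4×tent + 1×med kit: weight 28, value 121
- 1×hatchet + 1×stove + 3×tent: weight 26, value 115
- 1×stove + 3×tent + 1×med kit: weight 24, value 105
Best: 121 pts.

121 pts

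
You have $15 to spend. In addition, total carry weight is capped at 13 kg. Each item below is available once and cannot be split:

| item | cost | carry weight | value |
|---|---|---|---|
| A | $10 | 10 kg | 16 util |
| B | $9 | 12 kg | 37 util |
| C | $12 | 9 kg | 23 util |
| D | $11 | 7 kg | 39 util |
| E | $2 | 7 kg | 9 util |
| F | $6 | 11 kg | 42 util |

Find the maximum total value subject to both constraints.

42 util

Feasible sets respecting both limits:
- F: cost 6, carry weight 11, value 42
- D: cost 11, carry weight 7, value 39
- B: cost 9, carry weight 12, value 37
Best: 42 util.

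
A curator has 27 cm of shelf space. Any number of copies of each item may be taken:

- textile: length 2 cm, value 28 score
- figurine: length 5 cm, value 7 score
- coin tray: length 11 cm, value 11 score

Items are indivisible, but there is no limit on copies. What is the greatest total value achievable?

364 score

Best value-per-unit is textile at 28/2, and filling with it alone uses length 13×2=26. No mix of the others beats 13×28 = 364.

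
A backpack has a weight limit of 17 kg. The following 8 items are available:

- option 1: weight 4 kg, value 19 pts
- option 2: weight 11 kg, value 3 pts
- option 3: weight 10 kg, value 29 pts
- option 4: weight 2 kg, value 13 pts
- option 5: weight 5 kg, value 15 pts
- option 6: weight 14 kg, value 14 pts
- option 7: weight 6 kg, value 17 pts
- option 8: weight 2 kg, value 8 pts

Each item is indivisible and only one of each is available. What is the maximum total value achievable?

This is a 0/1 knapsack; check combinations near the capacity.
- option 1+option 4+option 5+option 7: weight 4+2+5+6=17, value 19+13+15+17=64
- option 1+option 3+option 4: weight 4+10+2=16, value 19+29+13=61
- option 1+option 5+option 7+option 8: weight 4+5+6+2=17, value 19+15+17+8=59
- option 1+option 4+option 7+option 8: weight 4+2+6+2=14, value 19+13+17+8=57
- option 3+option 4+option 5: weight 10+2+5=17, value 29+13+15=57
Best: 64 pts.

64 pts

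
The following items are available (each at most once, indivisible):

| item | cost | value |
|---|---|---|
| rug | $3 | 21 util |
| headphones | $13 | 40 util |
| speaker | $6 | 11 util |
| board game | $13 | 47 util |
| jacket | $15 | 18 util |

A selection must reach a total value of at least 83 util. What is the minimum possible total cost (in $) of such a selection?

26

Subsets with value ≥ 83, sorted by total cost:
- headphones+board game: cost 26, value 87
- rug+headphones+board game: cost 29, value 108
Minimum cost: 26 $.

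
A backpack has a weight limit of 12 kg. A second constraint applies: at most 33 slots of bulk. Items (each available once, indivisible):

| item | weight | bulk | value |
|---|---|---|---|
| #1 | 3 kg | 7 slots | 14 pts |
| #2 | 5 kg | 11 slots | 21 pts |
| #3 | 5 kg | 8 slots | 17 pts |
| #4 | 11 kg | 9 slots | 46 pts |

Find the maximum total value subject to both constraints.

Feasible sets respecting both limits:
- #4: weight 11, bulk 9, value 46
- #2+#3: weight 10, bulk 19, value 38
- #1+#2: weight 8, bulk 18, value 35
Best: 46 pts.

46 pts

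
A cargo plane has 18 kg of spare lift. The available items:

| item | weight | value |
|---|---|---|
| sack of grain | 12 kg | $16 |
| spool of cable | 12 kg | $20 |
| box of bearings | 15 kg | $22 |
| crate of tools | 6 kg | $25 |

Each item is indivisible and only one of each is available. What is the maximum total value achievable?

Check high-value combinations within 18 kg:
- spool of cable+crate of tools: weight 12+6=18, value 20+25=45
- sack of grain+crate of tools: weight 12+6=18, value 16+25=41
- crate of tools: weight 6, value 25
- box of bearings: weight 15, value 22
- spool of cable: weight 12, value 20
Best: $45.

$45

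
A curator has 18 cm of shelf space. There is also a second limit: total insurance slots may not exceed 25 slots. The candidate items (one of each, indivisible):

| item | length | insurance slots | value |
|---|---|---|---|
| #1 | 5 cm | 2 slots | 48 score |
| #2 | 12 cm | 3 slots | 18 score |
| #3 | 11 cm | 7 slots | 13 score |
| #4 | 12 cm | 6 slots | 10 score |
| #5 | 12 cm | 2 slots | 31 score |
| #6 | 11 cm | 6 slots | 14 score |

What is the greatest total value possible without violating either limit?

Feasible sets respecting both limits:
- #1+#5: length 17, insurance slots 4, value 79
- #1+#2: length 17, insurance slots 5, value 66
- #1+#6: length 16, insurance slots 8, value 62
Best: 79 score.

79 score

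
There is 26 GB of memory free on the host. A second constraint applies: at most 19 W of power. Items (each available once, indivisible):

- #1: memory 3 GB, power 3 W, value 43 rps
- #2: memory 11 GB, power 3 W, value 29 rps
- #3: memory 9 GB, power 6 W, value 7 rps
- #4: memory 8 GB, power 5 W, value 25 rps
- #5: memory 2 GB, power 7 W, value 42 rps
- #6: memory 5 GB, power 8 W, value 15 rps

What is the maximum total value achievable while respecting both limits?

Feasible sets respecting both limits:
- #1+#2+#4+#5: memory 24, power 18, value 139
- #1+#2+#3+#5: memory 25, power 19, value 121
- #1+#2+#5: memory 16, power 13, value 114
- #1+#4+#5: memory 13, power 15, value 110
Best: 139 rps.

139 rps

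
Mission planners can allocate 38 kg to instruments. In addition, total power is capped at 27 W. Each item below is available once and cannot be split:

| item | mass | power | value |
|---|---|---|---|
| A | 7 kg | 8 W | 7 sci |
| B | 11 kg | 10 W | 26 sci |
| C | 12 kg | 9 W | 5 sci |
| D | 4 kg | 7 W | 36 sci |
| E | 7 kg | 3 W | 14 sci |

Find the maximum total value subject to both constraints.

76 sci

Feasible sets respecting both limits:
- B+D+E: mass 22, power 20, value 76
- A+B+D: mass 22, power 25, value 69
- B+C+D: mass 27, power 26, value 67
Best: 76 sci.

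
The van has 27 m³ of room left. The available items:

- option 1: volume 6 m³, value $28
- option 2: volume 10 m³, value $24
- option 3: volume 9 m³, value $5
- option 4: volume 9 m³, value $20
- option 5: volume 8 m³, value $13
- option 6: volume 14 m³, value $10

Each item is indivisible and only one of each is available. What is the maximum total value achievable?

$72

This is a 0/1 knapsack; check combinations near the capacity.
- option 1+option 2+option 4: volume 6+10+9=25, value 28+24+20=72
- option 1+option 2+option 5: volume 6+10+8=24, value 28+24+13=65
- option 1+option 4+option 5: volume 6+9+8=23, value 28+20+13=61
Best: $72.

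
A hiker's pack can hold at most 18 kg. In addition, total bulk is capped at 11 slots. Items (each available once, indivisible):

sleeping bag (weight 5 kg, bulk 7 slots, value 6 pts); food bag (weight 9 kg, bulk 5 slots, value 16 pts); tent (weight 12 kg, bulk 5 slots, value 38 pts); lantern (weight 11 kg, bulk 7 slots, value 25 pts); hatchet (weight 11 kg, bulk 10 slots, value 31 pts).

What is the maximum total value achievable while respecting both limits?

38 pts

Feasible sets respecting both limits:
- tent: weight 12, bulk 5, value 38
- hatchet: weight 11, bulk 10, value 31
- lantern: weight 11, bulk 7, value 25
Best: 38 pts.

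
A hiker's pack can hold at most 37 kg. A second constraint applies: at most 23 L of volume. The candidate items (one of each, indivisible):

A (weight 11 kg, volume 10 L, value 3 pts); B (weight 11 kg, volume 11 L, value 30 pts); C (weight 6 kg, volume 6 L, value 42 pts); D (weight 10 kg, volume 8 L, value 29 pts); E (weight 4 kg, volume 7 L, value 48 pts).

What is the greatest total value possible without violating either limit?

119 pts

Feasible sets respecting both limits:
- C+D+E: weight 20, volume 21, value 119
- A+C+E: weight 21, volume 23, value 93
- C+E: weight 10, volume 13, value 90
- B+E: weight 15, volume 18, value 78
Best: 119 pts.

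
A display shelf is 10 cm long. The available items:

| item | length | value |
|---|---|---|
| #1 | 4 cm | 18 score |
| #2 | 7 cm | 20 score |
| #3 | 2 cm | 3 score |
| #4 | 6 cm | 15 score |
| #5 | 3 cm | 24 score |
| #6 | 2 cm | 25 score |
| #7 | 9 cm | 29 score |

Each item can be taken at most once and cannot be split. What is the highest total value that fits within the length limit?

67 score

This is a 0/1 knapsack; check combinations near the capacity.
- #1+#5+#6: length 4+3+2=9, value 18+24+25=67
- #3+#5+#6: length 2+3+2=7, value 3+24+25=52
- #5+#6: length 3+2=5, value 24+25=49
Best: 67 score.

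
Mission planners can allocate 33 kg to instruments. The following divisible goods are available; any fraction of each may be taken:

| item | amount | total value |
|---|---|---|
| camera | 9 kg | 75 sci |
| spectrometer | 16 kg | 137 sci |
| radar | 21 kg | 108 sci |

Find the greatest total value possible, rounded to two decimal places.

Take in order of value per unit:
- spectrometer (137/16 per unit): all 16 → value 137, running total 137.00
- camera (75/9 per unit): all 9 → value 75, running total 212.00
- radar (108/21 per unit): 8 of 21 → value 8×108/21 = 41.1429, running total 253.14
Total 253.14.

253.14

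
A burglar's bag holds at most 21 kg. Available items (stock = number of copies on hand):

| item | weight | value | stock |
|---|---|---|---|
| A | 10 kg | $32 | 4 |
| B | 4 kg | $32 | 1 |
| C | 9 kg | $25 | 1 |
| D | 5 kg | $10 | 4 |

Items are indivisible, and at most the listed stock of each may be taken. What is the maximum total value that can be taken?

Top feasible selections:
- 1×A + 1×B + 1×D: weight 19, value 74
- 1×B + 1×C + 1×D: weight 18, value 67
- 1×A + 1×B: weight 14, value 64
Best: $74.

$74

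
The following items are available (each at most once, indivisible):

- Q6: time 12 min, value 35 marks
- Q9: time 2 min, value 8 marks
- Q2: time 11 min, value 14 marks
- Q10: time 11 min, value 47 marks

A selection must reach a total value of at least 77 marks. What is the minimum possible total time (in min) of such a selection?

23

Subsets with value ≥ 77, sorted by total time:
- Q6+Q10: time 23, value 82
- Q6+Q9+Q10: time 25, value 90
- Q6+Q2+Q10: time 34, value 96
- Q6+Q9+Q2+Q10: time 36, value 104
Minimum time: 23 min.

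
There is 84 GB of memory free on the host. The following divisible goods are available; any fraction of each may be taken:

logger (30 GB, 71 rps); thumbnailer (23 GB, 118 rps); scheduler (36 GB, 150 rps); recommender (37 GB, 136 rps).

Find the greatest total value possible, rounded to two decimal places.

359.89

Take in order of value per unit:
- thumbnailer (118/23 per unit): all 23 → value 118, running total 118.00
- scheduler (150/36 per unit): all 36 → value 150, running total 268.00
- recommender (136/37 per unit): 25 of 37 → value 25×136/37 = 91.8919, running total 359.89
Total 359.89.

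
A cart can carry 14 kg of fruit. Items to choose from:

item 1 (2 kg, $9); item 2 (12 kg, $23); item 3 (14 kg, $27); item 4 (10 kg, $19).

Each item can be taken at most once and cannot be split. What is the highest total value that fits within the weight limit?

$32

Check high-value combinations within 14 kg:
- item 1+item 2: weight 2+12=14, value 9+23=32
- item 1+item 4: weight 2+10=12, value 9+19=28
- item 3: weight 14, value 27
- item 2: weight 12, value 23
- item 4: weight 10, value 19
Best: $32.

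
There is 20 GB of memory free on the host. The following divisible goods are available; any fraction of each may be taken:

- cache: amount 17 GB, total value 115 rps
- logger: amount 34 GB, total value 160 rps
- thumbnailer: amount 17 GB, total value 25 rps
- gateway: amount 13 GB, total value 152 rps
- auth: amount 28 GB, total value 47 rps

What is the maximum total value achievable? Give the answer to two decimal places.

Take in order of value per unit:
- gateway (152/13 per unit): all 13 → value 152, running total 152.00
- cache (115/17 per unit): 7 of 17 → value 7×115/17 = 47.3529, running total 199.35
Total 199.35.

199.35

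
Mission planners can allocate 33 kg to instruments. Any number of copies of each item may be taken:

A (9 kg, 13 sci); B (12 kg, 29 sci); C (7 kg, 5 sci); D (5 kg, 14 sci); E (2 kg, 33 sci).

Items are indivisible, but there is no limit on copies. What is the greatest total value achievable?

Best value-per-unit is E at 33/2, and filling with it alone uses mass 16×2=32. No mix of the others beats 16×33 = 528.

528 sci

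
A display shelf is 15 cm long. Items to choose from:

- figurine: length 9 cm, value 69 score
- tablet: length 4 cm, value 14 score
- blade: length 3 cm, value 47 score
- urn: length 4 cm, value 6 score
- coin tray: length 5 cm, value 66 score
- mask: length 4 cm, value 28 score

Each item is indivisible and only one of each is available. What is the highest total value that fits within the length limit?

Check high-value combinations within 15 cm:
- blade+coin tray+mask: length 3+5+4=12, value 47+66+28=141
- figurine+coin tray: length 9+5=14, value 69+66=135
- tablet+blade+coin tray: length 4+3+5=12, value 14+47+66=127
- blade+urn+coin tray: length 3+4+5=12, value 47+6+66=119
Best: 141 score.

141 score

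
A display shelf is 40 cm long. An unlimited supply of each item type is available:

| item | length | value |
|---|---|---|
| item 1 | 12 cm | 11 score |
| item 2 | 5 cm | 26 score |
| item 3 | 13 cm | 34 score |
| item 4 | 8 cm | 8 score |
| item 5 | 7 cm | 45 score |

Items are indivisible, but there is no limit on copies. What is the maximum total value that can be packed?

251 score

Best value-per-unit is item 5 at 45/7; filling with it alone gives 5×45 = 225.
Optimal mix: 1×item 2 + 5×item 5 → length 40, value 251.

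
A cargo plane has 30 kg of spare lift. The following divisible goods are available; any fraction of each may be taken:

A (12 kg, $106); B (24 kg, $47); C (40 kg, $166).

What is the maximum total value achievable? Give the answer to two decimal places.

Take in order of value per unit:
- A (106/12 per unit): all 12 → value 106, running total 106.00
- C (166/40 per unit): 18 of 40 → value 18×166/40 = 74.7000, running total 180.70
Total 180.70.

180.70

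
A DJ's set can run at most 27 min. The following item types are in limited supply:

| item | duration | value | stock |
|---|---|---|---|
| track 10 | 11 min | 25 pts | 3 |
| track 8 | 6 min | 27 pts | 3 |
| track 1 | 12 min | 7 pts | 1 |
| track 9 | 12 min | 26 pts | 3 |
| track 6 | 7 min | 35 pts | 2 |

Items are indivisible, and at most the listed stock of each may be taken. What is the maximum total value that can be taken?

124 pts

Best selections within duration 27 and stock limits:
- 2×track 8 + 2×track 6: duration 26, value 124
- 3×track 8 + 1×track 6: duration 25, value 116
- 1×track 8 + 2×track 6: duration 20, value 97
Best: 124 pts.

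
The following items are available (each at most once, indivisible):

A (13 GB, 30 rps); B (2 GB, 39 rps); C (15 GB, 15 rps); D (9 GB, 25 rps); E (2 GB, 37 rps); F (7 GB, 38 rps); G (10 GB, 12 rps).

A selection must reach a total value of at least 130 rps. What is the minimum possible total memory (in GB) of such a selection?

20

Subsets with value ≥ 130, sorted by total memory:
- B+D+E+F: memory 20, value 139
- A+B+E+F: memory 24, value 144
Minimum memory: 20 GB.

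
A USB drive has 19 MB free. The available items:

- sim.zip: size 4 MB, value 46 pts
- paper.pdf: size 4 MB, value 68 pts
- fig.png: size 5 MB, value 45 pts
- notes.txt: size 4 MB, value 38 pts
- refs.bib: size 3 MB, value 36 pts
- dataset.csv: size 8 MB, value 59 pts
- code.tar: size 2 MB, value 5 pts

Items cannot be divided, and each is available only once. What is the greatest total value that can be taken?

Check high-value combinations within 19 MB:
- sim.zip+paper.pdf+refs.bib+dataset.csv: size 4+4+3+8=19, value 46+68+36+59=209
- sim.zip+paper.pdf+fig.png+notes.txt+code.tar: size 4+4+5+4+2=19, value 46+68+45+38+5=202
- paper.pdf+notes.txt+refs.bib+dataset.csv: size 4+4+3+8=19, value 68+38+36+59=201
- sim.zip+paper.pdf+fig.png+refs.bib+code.tar: size 4+4+5+3+2=18, value 46+68+45+36+5=200
- sim.zip+paper.pdf+fig.png+notes.txt: size 4+4+5+4=17, value 46+68+45+38=197
Best: 209 pts.

209 pts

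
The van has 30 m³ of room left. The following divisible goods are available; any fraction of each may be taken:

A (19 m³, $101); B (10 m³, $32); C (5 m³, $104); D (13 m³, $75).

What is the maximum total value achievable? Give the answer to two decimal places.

242.79

Take in order of value per unit:
- C (104/5 per unit): all 5 → value 104, running total 104.00
- D (75/13 per unit): all 13 → value 75, running total 179.00
- A (101/19 per unit): 12 of 19 → value 12×101/19 = 63.7895, running total 242.79
Total 242.79.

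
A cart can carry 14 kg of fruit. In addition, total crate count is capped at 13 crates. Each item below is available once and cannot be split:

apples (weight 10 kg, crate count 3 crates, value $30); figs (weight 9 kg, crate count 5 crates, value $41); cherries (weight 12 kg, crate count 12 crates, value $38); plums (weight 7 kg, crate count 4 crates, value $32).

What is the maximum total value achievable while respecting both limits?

Feasible sets respecting both limits:
- figs: weight 9, crate count 5, value 41
- cherries: weight 12, crate count 12, value 38
- plums: weight 7, crate count 4, value 32
- apples: weight 10, crate count 3, value 30
Best: $41.

$41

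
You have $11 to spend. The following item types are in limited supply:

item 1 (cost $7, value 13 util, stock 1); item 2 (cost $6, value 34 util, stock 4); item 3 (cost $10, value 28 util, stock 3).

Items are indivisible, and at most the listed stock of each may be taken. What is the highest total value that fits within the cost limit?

Top feasible selections:
- 1×item 2: cost 6, value 34
- 1×item 3: cost 10, value 28
Best: 34 util.

34 util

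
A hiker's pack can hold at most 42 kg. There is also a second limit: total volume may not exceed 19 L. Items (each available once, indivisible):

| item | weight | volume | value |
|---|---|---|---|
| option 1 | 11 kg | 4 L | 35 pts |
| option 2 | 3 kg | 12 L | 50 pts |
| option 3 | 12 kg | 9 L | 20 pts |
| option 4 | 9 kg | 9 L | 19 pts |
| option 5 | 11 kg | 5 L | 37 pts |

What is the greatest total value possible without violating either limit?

92 pts

Feasible sets respecting both limits:
- option 1+option 3+option 5: weight 34, volume 18, value 92
- option 1+option 4+option 5: weight 31, volume 18, value 91
- option 2+option 5: weight 14, volume 17, value 87
Best: 92 pts.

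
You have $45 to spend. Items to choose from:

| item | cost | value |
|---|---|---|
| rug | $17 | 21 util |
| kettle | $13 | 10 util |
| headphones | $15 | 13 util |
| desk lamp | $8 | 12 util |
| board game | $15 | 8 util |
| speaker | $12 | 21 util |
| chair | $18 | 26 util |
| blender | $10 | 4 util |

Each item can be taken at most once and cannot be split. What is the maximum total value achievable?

60 util

This is a 0/1 knapsack; check combinations near the capacity.
- headphones+speaker+chair: cost 15+12+18=45, value 13+21+26=60
- desk lamp+speaker+chair: cost 8+12+18=38, value 12+21+26=59
- rug+desk lamp+chair: cost 17+8+18=43, value 21+12+26=59
- kettle+speaker+chair: cost 13+12+18=43, value 10+21+26=57
Best: 60 util.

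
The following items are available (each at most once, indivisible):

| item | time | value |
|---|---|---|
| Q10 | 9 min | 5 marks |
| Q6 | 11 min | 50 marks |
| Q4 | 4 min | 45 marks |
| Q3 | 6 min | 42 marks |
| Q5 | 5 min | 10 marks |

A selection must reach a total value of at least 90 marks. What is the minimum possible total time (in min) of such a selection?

15

Subsets with value ≥ 90, sorted by total time:
- Q4+Q3+Q5: time 15, value 97
- Q6+Q4: time 15, value 95
- Q6+Q3: time 17, value 92
Minimum time: 15 min.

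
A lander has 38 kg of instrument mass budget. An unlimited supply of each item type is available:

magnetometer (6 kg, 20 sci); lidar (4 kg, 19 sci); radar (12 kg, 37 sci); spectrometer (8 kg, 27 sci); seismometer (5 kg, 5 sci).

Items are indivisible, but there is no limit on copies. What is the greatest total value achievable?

172 sci

Best value-per-unit is lidar at 19/4; filling with it alone gives 9×19 = 171.
Optimal mix: 1×magnetometer + 8×lidar → mass 38, value 172.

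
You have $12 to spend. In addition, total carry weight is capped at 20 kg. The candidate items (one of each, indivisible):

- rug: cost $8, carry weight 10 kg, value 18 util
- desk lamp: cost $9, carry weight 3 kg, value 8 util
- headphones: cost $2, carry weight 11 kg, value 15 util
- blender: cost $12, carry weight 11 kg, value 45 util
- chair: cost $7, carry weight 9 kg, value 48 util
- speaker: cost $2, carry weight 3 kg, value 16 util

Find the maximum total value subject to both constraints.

Feasible sets respecting both limits:
- chair+speaker: cost 9, carry weight 12, value 64
- headphones+chair: cost 9, carry weight 20, value 63
- chair: cost 7, carry weight 9, value 48
- blender: cost 12, carry weight 11, value 45
Best: 64 util.

64 util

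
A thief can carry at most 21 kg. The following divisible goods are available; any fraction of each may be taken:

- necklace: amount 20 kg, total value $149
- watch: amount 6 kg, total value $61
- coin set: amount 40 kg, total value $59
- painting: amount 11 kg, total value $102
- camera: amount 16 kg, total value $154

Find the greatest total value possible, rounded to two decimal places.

205.38

Take in order of value per unit:
- watch (61/6 per unit): all 6 → value 61, running total 61.00
- camera (154/16 per unit): 15 of 16 → value 15×154/16 = 144.3750, running total 205.38
Total 205.38.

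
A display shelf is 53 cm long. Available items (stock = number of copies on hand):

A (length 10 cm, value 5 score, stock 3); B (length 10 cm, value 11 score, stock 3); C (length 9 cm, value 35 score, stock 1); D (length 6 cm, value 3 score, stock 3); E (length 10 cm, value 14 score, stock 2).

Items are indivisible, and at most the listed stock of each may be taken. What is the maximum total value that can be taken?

85 score

Top feasible selections:
- 2×B + 1×C + 2×E: length 49, value 85
- 3×B + 1×C + 1×E: length 49, value 82
- 1×B + 1×C + 2×D + 2×E: length 51, value 80
- 1×A + 1×B + 1×C + 2×E: length 49, value 79
Best: 85 score.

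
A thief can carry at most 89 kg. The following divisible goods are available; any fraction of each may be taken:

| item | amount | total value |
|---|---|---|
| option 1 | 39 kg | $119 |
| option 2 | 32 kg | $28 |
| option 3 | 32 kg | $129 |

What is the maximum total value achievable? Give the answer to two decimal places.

263.75

Take in order of value per unit:
- option 3 (129/32 per unit): all 32 → value 129, running total 129.00
- option 1 (119/39 per unit): all 39 → value 119, running total 248.00
- option 2 (28/32 per unit): 18 of 32 → value 18×28/32 = 15.7500, running total 263.75
Total 263.75.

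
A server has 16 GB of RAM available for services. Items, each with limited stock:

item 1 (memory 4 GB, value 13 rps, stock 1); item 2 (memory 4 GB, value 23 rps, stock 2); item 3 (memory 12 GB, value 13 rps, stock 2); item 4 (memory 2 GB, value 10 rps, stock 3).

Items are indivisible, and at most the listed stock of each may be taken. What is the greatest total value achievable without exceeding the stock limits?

79 rps

Best selections within memory 16 and stock limits:
- 1×item 1 + 2×item 2 + 2×item 4: memory 16, value 79
- 2×item 2 + 3×item 4: memory 14, value 76
- 1×item 1 + 2×item 2 + 1×item 4: memory 14, value 69
- 2×item 2 + 2×item 4: memory 12, value 66
Best: 79 rps.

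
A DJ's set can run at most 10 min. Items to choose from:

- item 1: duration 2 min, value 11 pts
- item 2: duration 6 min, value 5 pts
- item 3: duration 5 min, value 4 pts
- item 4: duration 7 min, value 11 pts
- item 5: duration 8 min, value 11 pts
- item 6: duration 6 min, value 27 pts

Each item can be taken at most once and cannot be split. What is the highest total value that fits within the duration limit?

38 pts

Check high-value combinations within 10 min:
- item 1+item 6: duration 2+6=8, value 11+27=38
- item 6: duration 6, value 27
- item 1+item 4: duration 2+7=9, value 11+11=22
- item 1+item 5: duration 2+8=10, value 11+11=22
- item 1+item 2: duration 2+6=8, value 11+5=16
Best: 38 pts.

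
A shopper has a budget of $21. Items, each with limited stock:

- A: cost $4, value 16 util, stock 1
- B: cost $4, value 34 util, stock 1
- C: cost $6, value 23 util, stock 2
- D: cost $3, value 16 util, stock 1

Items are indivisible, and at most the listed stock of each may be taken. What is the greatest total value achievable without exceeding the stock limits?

Top feasible selections:
- 1×B + 2×C + 1×D: cost 19, value 96
- 1×A + 1×B + 2×C: cost 20, value 96
Best: 96 util.

96 util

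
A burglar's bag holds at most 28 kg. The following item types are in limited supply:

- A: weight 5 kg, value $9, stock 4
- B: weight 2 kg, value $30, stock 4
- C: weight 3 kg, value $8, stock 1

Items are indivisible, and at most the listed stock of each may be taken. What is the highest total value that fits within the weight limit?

$156

Top feasible selections:
- 4×A + 4×B: weight 28, value 156
- 3×A + 4×B + 1×C: weight 26, value 155
- 3×A + 4×B: weight 23, value 147
Best: $156.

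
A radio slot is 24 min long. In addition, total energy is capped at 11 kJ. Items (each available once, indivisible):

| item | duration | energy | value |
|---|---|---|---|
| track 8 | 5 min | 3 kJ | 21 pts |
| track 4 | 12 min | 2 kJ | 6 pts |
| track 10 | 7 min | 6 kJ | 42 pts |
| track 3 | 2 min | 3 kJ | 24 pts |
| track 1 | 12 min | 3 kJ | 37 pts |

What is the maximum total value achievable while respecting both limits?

82 pts

Feasible sets respecting both limits:
- track 8+track 3+track 1: duration 19, energy 9, value 82
- track 10+track 1: duration 19, energy 9, value 79
- track 4+track 10+track 3: duration 21, energy 11, value 72
Best: 82 pts.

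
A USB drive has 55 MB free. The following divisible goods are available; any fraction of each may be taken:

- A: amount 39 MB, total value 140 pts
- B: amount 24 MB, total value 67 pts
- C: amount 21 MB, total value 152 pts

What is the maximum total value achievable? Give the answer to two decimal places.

Take in order of value per unit:
- C (152/21 per unit): all 21 → value 152, running total 152.00
- A (140/39 per unit): 34 of 39 → value 34×140/39 = 122.0513, running total 274.05
Total 274.05.

274.05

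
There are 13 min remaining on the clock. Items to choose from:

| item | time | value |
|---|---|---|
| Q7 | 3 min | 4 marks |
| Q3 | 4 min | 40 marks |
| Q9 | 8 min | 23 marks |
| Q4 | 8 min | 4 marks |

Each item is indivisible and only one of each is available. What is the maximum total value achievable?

Check high-value combinations within 13 min:
- Q3+Q9: time 4+8=12, value 40+23=63
- Q7+Q3: time 3+4=7, value 4+40=44
- Q3+Q4: time 4+8=12, value 40+4=44
- Q3: time 4, value 40
Best: 63 marks.

63 marks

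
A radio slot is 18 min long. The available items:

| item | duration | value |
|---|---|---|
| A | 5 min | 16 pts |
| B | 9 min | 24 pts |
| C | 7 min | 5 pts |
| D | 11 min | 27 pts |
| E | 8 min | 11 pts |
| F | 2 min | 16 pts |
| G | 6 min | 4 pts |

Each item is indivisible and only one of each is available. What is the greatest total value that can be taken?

59 pts

Check high-value combinations within 18 min:
- A+D+F: duration 5+11+2=18, value 16+27+16=59
- A+B+F: duration 5+9+2=16, value 16+24+16=56
- B+C+F: duration 9+7+2=18, value 24+5+16=45
Best: 59 pts.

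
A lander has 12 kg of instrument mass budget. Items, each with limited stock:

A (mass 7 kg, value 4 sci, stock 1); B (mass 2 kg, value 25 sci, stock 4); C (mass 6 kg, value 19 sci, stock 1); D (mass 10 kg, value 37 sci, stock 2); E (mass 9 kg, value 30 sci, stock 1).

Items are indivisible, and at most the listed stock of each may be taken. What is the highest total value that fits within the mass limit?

100 sci

Best selections within mass 12 and stock limits:
- 4×B: mass 8, value 100
- 3×B + 1×C: mass 12, value 94
- 3×B: mass 6, value 75
Best: 100 sci.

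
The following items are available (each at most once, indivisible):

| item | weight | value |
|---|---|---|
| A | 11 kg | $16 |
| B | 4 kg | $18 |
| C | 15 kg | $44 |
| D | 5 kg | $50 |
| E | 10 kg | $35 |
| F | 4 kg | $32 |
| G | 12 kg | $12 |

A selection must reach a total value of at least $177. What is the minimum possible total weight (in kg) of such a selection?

38

Subsets with value ≥ 177, sorted by total weight:
- B+C+D+E+F: weight 38, value 179
- A+C+D+E+F: weight 45, value 177
- A+B+C+D+E+F: weight 49, value 195
- B+C+D+E+F+G: weight 50, value 191
Minimum weight: 38 kg.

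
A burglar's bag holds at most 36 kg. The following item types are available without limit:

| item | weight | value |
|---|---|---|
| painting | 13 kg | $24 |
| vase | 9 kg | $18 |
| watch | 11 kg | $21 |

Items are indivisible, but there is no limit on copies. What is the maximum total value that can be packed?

$72

Best value-per-unit is vase at 18/9, and filling with it alone uses weight 4×9=36. No mix of the others beats 4×18 = 72.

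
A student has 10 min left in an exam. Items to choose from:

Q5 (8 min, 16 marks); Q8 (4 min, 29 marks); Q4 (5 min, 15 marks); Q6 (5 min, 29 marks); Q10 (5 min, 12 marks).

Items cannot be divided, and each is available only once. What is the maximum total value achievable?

Check high-value combinations within 10 min:
- Q8+Q6: time 4+5=9, value 29+29=58
- Q8+Q4: time 4+5=9, value 29+15=44
- Q4+Q6: time 5+5=10, value 15+29=44
- Q8+Q10: time 4+5=9, value 29+12=41
Best: 58 marks.

58 marks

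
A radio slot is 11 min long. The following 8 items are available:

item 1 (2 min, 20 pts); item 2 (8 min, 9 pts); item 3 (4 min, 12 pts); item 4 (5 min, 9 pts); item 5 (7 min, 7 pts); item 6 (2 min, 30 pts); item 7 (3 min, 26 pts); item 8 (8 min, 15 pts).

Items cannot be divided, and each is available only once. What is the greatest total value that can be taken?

Check high-value combinations within 11 min:
- item 1+item 3+item 6+item 7: duration 2+4+2+3=11, value 20+12+30+26=88
- item 1+item 6+item 7: duration 2+2+3=7, value 20+30+26=76
- item 3+item 6+item 7: duration 4+2+3=9, value 12+30+26=68
Best: 88 pts.

88 pts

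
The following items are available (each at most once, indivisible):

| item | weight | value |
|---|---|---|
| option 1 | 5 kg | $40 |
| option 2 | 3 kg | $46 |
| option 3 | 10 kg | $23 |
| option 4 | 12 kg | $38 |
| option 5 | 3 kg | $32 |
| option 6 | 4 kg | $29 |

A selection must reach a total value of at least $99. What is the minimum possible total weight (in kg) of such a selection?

10

Subsets with value ≥ 99, sorted by total weight:
- option 2+option 5+option 6: weight 10, value 107
- option 1+option 2+option 5: weight 11, value 118
Minimum weight: 10 kg.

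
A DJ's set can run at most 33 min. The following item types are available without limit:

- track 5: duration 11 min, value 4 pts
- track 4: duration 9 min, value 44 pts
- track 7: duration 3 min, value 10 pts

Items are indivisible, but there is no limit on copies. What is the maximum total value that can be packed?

Best value-per-unit is track 4 at 44/9; filling with it alone gives 3×44 = 132.
Optimal mix: 3×track 4 + 2×track 7 → duration 33, value 152.

152 pts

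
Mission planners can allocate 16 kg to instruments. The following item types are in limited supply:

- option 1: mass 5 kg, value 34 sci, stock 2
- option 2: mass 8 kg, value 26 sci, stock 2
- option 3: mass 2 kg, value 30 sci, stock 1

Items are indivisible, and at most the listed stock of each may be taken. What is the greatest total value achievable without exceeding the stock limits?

Top feasible selections:
- 2×option 1 + 1×option 3: mass 12, value 98
- 1×option 1 + 1×option 2 + 1×option 3: mass 15, value 90
- 2×option 1: mass 10, value 68
- 1×option 1 + 1×option 3: mass 7, value 64
Best: 98 sci.

98 sci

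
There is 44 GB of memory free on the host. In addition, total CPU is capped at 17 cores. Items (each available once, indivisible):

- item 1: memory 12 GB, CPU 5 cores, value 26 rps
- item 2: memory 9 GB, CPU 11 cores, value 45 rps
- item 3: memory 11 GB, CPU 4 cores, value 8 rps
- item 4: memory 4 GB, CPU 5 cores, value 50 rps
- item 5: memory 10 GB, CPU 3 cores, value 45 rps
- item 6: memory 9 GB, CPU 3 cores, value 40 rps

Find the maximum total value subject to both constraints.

Feasible sets respecting both limits:
- item 1+item 4+item 5+item 6: memory 35, CPU 16, value 161
- item 3+item 4+item 5+item 6: memory 34, CPU 15, value 143
- item 4+item 5+item 6: memory 23, CPU 11, value 135
- item 2+item 5+item 6: memory 28, CPU 17, value 130
Best: 161 rps.

161 rps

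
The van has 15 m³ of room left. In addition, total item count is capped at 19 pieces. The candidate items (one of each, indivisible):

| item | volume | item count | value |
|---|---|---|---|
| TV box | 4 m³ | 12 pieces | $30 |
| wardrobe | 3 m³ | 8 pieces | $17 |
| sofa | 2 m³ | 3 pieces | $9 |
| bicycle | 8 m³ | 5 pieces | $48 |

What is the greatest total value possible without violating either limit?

$78

Feasible sets respecting both limits:
- TV box+bicycle: volume 12, item count 17, value 78
- wardrobe+sofa+bicycle: volume 13, item count 16, value 74
- wardrobe+bicycle: volume 11, item count 13, value 65
- sofa+bicycle: volume 10, item count 8, value 57
Best: $78.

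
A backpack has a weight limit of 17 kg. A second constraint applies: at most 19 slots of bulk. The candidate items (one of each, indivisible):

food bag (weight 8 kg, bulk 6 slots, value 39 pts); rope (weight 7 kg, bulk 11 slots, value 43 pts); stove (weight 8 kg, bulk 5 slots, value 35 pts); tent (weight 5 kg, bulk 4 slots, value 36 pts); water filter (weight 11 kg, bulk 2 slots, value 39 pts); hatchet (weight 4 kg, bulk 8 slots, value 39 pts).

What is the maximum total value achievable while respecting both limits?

Feasible sets respecting both limits:
- food bag+tent+hatchet: weight 17, bulk 18, value 114
- stove+tent+hatchet: weight 17, bulk 17, value 110
- food bag+rope: weight 15, bulk 17, value 82
Best: 114 pts.

114 pts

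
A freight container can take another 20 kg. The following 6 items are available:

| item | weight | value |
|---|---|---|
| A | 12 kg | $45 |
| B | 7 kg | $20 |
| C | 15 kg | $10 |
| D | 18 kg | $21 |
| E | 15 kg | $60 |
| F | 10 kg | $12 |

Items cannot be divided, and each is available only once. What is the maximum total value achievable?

Check high-value combinations within 20 kg:
- A+B: weight 12+7=19, value 45+20=65
- E: weight 15, value 60
- A: weight 12, value 45
Best: $65.

$65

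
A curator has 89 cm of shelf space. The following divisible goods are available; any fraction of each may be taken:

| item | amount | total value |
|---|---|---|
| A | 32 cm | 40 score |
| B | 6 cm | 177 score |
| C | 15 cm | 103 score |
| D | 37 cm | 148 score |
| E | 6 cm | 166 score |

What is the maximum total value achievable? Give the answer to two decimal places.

625.25

Take in order of value per unit:
- B (177/6 per unit): all 6 → value 177, running total 177.00
- E (166/6 per unit): all 6 → value 166, running total 343.00
- C (103/15 per unit): all 15 → value 103, running total 446.00
- D (148/37 per unit): all 37 → value 148, running total 594.00
- A (40/32 per unit): 25 of 32 → value 25×40/32 = 31.2500, running total 625.25
Total 625.25.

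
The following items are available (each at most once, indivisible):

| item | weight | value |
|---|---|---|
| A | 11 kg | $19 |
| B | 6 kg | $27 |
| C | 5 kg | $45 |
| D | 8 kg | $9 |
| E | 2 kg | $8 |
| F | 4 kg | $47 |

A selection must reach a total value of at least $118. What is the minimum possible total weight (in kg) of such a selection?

15

Subsets with value ≥ 118, sorted by total weight:
- B+C+F: weight 15, value 119
- B+C+E+F: weight 17, value 127
- A+C+E+F: weight 22, value 119
Minimum weight: 15 kg.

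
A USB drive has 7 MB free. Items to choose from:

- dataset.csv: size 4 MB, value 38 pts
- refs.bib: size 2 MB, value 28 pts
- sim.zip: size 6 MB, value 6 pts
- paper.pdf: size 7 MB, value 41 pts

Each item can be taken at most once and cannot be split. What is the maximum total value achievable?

66 pts

This is a 0/1 knapsack; check combinations near the capacity.
- dataset.csv+refs.bib: size 4+2=6, value 38+28=66
- paper.pdf: size 7, value 41
- dataset.csv: size 4, value 38
- refs.bib: size 2, value 28
- sim.zip: size 6, value 6
Best: 66 pts.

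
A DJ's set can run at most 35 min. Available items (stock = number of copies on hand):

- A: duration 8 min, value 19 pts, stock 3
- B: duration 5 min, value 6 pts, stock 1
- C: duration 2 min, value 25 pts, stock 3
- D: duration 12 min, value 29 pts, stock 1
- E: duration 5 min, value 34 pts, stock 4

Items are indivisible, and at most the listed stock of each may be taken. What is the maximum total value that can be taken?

230 pts

Best selections within duration 35 and stock limits:
- 1×A + 3×C + 4×E: duration 34, value 230
- 1×B + 3×C + 4×E: duration 31, value 217
Best: 230 pts.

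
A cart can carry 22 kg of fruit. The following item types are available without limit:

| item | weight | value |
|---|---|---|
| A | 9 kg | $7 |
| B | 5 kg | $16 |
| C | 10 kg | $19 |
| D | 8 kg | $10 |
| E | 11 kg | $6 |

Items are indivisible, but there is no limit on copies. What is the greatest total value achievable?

Best value-per-unit is B at 16/5, and filling with it alone uses weight 4×5=20. No mix of the others beats 4×16 = 64.

$64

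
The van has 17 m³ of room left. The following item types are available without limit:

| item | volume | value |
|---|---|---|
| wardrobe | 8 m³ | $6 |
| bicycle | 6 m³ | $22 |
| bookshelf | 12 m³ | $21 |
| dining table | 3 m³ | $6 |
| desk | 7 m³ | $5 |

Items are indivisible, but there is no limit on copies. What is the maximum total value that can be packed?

Best value-per-unit is bicycle at 22/6; filling with it alone gives 2×22 = 44.
Optimal mix: 2×bicycle + 1×dining table → volume 15, value 50.

$50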